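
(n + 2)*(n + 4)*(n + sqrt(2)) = n^3 + sqrt(2)*n^2 + 6*n^2 + 8*n + 6*sqrt(2)*n + 8*sqrt(2)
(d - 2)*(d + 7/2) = d^2 + 3*d/2 - 7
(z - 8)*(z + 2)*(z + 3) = z^3 - 3*z^2 - 34*z - 48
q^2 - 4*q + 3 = (q - 3)*(q - 1)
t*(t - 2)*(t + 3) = t^3 + t^2 - 6*t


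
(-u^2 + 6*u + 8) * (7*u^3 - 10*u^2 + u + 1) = -7*u^5 + 52*u^4 - 5*u^3 - 75*u^2 + 14*u + 8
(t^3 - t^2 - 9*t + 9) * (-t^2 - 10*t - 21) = -t^5 - 9*t^4 - 2*t^3 + 102*t^2 + 99*t - 189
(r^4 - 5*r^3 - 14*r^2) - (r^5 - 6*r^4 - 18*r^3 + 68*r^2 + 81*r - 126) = -r^5 + 7*r^4 + 13*r^3 - 82*r^2 - 81*r + 126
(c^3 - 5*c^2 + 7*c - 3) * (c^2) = c^5 - 5*c^4 + 7*c^3 - 3*c^2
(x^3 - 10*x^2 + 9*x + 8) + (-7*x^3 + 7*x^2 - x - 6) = -6*x^3 - 3*x^2 + 8*x + 2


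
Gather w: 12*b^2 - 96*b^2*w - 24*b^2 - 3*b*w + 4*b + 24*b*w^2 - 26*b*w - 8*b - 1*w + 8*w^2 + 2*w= -12*b^2 - 4*b + w^2*(24*b + 8) + w*(-96*b^2 - 29*b + 1)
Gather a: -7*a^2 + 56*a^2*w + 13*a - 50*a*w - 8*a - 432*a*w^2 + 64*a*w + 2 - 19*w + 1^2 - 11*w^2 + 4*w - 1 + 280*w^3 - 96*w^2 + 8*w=a^2*(56*w - 7) + a*(-432*w^2 + 14*w + 5) + 280*w^3 - 107*w^2 - 7*w + 2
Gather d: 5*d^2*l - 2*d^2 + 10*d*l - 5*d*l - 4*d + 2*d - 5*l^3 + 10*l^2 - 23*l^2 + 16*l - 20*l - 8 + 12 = d^2*(5*l - 2) + d*(5*l - 2) - 5*l^3 - 13*l^2 - 4*l + 4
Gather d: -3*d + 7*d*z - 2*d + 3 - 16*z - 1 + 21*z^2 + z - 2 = d*(7*z - 5) + 21*z^2 - 15*z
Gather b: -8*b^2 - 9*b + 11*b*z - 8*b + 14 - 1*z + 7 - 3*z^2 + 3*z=-8*b^2 + b*(11*z - 17) - 3*z^2 + 2*z + 21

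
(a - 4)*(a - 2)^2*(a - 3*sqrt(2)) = a^4 - 8*a^3 - 3*sqrt(2)*a^3 + 20*a^2 + 24*sqrt(2)*a^2 - 60*sqrt(2)*a - 16*a + 48*sqrt(2)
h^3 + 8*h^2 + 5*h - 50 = (h - 2)*(h + 5)^2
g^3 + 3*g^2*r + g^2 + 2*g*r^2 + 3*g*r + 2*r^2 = (g + 1)*(g + r)*(g + 2*r)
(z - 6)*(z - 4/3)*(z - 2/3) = z^3 - 8*z^2 + 116*z/9 - 16/3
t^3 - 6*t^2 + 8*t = t*(t - 4)*(t - 2)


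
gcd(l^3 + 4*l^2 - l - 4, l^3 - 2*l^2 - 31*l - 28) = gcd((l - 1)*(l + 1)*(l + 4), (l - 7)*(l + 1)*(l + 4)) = l^2 + 5*l + 4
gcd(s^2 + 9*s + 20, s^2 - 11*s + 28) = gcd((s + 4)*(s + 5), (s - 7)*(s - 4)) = 1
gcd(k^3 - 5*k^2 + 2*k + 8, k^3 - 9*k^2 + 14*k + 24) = k^2 - 3*k - 4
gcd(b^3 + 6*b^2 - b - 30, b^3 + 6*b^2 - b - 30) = b^3 + 6*b^2 - b - 30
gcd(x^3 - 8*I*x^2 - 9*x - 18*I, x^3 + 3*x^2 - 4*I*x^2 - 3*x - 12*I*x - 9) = x - 3*I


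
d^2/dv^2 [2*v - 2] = 0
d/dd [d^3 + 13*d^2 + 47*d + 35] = 3*d^2 + 26*d + 47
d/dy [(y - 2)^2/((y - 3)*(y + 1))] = 2*(y^2 - 7*y + 10)/(y^4 - 4*y^3 - 2*y^2 + 12*y + 9)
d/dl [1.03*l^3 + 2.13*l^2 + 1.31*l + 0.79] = 3.09*l^2 + 4.26*l + 1.31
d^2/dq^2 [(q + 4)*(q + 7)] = 2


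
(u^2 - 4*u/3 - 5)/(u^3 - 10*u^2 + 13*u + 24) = (u + 5/3)/(u^2 - 7*u - 8)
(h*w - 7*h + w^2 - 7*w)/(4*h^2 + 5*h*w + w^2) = (w - 7)/(4*h + w)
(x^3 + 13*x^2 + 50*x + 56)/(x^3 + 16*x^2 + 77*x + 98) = (x + 4)/(x + 7)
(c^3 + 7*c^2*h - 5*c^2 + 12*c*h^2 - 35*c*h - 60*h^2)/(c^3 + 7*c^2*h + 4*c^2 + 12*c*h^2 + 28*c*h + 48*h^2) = (c - 5)/(c + 4)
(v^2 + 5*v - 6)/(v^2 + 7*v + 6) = (v - 1)/(v + 1)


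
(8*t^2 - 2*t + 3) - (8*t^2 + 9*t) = 3 - 11*t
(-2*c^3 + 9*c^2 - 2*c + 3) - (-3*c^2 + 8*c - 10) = -2*c^3 + 12*c^2 - 10*c + 13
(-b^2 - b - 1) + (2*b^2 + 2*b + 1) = b^2 + b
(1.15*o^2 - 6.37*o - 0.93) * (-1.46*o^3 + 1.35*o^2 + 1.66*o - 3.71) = -1.679*o^5 + 10.8527*o^4 - 5.3327*o^3 - 16.0962*o^2 + 22.0889*o + 3.4503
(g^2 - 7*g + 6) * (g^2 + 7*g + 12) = g^4 - 31*g^2 - 42*g + 72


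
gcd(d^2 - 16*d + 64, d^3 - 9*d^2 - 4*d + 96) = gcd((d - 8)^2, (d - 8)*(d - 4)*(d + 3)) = d - 8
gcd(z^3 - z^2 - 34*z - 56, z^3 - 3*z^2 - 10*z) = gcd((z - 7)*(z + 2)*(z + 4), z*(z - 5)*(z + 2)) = z + 2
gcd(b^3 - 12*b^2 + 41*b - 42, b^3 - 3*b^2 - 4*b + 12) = b^2 - 5*b + 6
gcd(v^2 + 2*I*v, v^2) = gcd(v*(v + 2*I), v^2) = v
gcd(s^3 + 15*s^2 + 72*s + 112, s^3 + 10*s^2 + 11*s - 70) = s + 7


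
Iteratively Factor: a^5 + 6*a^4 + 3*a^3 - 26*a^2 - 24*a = (a - 2)*(a^4 + 8*a^3 + 19*a^2 + 12*a) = a*(a - 2)*(a^3 + 8*a^2 + 19*a + 12) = a*(a - 2)*(a + 3)*(a^2 + 5*a + 4) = a*(a - 2)*(a + 1)*(a + 3)*(a + 4)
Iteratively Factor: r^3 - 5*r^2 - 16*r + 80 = (r - 4)*(r^2 - r - 20) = (r - 5)*(r - 4)*(r + 4)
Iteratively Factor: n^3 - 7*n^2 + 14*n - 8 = (n - 2)*(n^2 - 5*n + 4) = (n - 4)*(n - 2)*(n - 1)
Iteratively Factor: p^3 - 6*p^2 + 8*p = (p)*(p^2 - 6*p + 8) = p*(p - 4)*(p - 2)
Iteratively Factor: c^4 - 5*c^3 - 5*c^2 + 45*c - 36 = (c + 3)*(c^3 - 8*c^2 + 19*c - 12) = (c - 3)*(c + 3)*(c^2 - 5*c + 4) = (c - 3)*(c - 1)*(c + 3)*(c - 4)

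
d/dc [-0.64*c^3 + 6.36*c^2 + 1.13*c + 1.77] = -1.92*c^2 + 12.72*c + 1.13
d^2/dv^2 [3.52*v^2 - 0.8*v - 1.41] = 7.04000000000000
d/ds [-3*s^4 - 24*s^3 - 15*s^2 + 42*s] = -12*s^3 - 72*s^2 - 30*s + 42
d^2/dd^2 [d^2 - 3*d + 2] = 2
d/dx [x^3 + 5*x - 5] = 3*x^2 + 5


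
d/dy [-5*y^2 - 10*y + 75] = -10*y - 10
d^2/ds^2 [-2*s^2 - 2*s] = -4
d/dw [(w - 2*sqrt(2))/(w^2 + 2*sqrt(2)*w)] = (-w^2 + 4*sqrt(2)*w + 8)/(w^2*(w^2 + 4*sqrt(2)*w + 8))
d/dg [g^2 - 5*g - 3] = 2*g - 5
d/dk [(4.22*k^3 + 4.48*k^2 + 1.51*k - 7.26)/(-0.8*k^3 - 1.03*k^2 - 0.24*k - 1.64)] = (-0.762599999999999*k^4 + 0.390400000000001*k^3 - 37.7063*k^2 - 29.65*k - 4.2188)/(0.64*k^6 + 1.648*k^5 + 1.4449*k^4 + 3.1184*k^3 + 3.436*k^2 + 0.7872*k + 2.6896)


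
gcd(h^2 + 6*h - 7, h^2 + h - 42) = h + 7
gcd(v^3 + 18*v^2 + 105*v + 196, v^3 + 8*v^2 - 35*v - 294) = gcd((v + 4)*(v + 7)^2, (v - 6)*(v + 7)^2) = v^2 + 14*v + 49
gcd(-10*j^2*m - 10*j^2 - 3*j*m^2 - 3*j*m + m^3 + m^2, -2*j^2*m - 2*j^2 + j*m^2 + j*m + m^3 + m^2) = 2*j*m + 2*j + m^2 + m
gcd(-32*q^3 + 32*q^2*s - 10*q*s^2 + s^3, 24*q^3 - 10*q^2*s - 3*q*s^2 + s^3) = 8*q^2 - 6*q*s + s^2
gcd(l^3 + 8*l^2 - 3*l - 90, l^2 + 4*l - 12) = l + 6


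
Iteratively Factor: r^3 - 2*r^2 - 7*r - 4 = (r + 1)*(r^2 - 3*r - 4) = (r + 1)^2*(r - 4)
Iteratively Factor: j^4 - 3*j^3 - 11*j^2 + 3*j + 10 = (j + 1)*(j^3 - 4*j^2 - 7*j + 10) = (j - 1)*(j + 1)*(j^2 - 3*j - 10) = (j - 5)*(j - 1)*(j + 1)*(j + 2)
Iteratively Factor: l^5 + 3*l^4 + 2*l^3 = (l)*(l^4 + 3*l^3 + 2*l^2) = l^2*(l^3 + 3*l^2 + 2*l) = l^2*(l + 1)*(l^2 + 2*l) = l^3*(l + 1)*(l + 2)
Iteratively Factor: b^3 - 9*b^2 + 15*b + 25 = (b + 1)*(b^2 - 10*b + 25) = (b - 5)*(b + 1)*(b - 5)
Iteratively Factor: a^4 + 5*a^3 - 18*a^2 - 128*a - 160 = (a + 4)*(a^3 + a^2 - 22*a - 40) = (a + 2)*(a + 4)*(a^2 - a - 20) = (a - 5)*(a + 2)*(a + 4)*(a + 4)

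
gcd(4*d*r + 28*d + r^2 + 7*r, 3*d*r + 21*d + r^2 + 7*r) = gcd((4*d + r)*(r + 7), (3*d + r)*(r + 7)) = r + 7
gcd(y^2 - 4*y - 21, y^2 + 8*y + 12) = 1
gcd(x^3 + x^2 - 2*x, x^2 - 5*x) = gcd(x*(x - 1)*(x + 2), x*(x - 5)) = x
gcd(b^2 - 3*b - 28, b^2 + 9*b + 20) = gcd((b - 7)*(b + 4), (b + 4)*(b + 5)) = b + 4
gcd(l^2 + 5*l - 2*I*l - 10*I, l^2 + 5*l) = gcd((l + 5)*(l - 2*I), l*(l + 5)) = l + 5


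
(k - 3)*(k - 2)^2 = k^3 - 7*k^2 + 16*k - 12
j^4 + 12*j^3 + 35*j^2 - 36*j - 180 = (j - 2)*(j + 3)*(j + 5)*(j + 6)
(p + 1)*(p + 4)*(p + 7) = p^3 + 12*p^2 + 39*p + 28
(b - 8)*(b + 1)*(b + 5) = b^3 - 2*b^2 - 43*b - 40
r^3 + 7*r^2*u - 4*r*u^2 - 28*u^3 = (r - 2*u)*(r + 2*u)*(r + 7*u)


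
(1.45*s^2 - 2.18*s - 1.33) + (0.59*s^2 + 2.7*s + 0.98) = 2.04*s^2 + 0.52*s - 0.35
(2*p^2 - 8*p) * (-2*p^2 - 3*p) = -4*p^4 + 10*p^3 + 24*p^2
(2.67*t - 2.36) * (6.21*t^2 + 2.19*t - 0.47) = 16.5807*t^3 - 8.8083*t^2 - 6.4233*t + 1.1092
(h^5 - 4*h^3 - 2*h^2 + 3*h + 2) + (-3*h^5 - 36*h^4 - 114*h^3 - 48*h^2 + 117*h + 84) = -2*h^5 - 36*h^4 - 118*h^3 - 50*h^2 + 120*h + 86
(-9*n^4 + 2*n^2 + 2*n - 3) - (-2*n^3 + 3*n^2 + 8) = -9*n^4 + 2*n^3 - n^2 + 2*n - 11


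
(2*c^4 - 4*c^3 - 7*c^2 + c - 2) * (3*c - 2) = 6*c^5 - 16*c^4 - 13*c^3 + 17*c^2 - 8*c + 4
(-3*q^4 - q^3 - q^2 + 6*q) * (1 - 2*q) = 6*q^5 - q^4 + q^3 - 13*q^2 + 6*q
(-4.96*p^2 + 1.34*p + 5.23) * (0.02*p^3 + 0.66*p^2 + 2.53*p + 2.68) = -0.0992*p^5 - 3.2468*p^4 - 11.5598*p^3 - 6.4508*p^2 + 16.8231*p + 14.0164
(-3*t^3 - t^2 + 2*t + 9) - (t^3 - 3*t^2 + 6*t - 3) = -4*t^3 + 2*t^2 - 4*t + 12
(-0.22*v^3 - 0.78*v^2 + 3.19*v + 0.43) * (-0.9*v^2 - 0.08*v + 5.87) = 0.198*v^5 + 0.7196*v^4 - 4.1*v^3 - 5.2208*v^2 + 18.6909*v + 2.5241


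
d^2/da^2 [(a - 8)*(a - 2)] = 2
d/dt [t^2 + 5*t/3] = 2*t + 5/3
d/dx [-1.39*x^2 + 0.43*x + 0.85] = 0.43 - 2.78*x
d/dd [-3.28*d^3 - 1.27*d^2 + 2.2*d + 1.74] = -9.84*d^2 - 2.54*d + 2.2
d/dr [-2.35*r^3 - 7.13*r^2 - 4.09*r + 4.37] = -7.05*r^2 - 14.26*r - 4.09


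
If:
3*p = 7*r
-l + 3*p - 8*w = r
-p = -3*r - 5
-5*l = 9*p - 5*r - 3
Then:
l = 123/5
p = -35/2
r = -15/2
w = -87/10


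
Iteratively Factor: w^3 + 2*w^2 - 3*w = (w)*(w^2 + 2*w - 3) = w*(w - 1)*(w + 3)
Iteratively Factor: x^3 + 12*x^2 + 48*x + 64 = (x + 4)*(x^2 + 8*x + 16) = (x + 4)^2*(x + 4)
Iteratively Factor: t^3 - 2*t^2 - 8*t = (t - 4)*(t^2 + 2*t) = t*(t - 4)*(t + 2)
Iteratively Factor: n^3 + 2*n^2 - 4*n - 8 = (n + 2)*(n^2 - 4) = (n - 2)*(n + 2)*(n + 2)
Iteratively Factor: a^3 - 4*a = (a + 2)*(a^2 - 2*a) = (a - 2)*(a + 2)*(a)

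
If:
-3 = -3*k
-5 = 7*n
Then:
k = 1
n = -5/7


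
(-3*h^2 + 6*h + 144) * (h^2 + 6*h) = -3*h^4 - 12*h^3 + 180*h^2 + 864*h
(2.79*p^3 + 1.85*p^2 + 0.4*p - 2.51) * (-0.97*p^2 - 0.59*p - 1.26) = -2.7063*p^5 - 3.4406*p^4 - 4.9949*p^3 - 0.1323*p^2 + 0.9769*p + 3.1626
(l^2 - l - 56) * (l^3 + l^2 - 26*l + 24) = l^5 - 83*l^3 - 6*l^2 + 1432*l - 1344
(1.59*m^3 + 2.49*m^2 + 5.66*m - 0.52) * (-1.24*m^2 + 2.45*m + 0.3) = -1.9716*m^5 + 0.807900000000001*m^4 - 0.440899999999998*m^3 + 15.2588*m^2 + 0.424*m - 0.156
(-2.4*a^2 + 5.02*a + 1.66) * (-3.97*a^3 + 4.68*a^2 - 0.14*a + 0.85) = 9.528*a^5 - 31.1614*a^4 + 17.2394*a^3 + 5.026*a^2 + 4.0346*a + 1.411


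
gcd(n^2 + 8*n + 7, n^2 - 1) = n + 1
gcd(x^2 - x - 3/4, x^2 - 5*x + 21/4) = x - 3/2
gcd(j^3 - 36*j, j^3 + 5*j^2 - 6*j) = j^2 + 6*j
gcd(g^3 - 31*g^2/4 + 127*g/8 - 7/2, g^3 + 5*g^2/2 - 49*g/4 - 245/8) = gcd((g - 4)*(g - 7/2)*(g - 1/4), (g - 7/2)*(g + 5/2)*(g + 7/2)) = g - 7/2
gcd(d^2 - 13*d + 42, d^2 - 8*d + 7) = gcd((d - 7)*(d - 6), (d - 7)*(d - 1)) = d - 7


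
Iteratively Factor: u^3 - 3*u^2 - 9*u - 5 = (u + 1)*(u^2 - 4*u - 5) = (u + 1)^2*(u - 5)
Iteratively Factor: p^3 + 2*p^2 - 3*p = (p + 3)*(p^2 - p) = p*(p + 3)*(p - 1)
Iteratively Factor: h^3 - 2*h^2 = (h)*(h^2 - 2*h) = h*(h - 2)*(h)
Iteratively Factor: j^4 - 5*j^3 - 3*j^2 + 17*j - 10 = (j - 1)*(j^3 - 4*j^2 - 7*j + 10) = (j - 1)^2*(j^2 - 3*j - 10) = (j - 1)^2*(j + 2)*(j - 5)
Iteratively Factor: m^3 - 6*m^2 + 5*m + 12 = (m + 1)*(m^2 - 7*m + 12) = (m - 3)*(m + 1)*(m - 4)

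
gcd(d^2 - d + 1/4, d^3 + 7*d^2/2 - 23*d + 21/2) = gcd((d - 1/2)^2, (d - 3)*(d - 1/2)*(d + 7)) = d - 1/2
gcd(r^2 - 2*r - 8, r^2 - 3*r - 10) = r + 2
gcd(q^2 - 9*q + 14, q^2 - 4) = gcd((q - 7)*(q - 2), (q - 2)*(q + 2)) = q - 2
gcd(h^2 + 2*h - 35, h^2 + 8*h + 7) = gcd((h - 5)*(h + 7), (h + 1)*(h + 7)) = h + 7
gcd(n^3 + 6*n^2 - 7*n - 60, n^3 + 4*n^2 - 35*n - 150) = n + 5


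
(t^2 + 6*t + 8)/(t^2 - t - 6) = (t + 4)/(t - 3)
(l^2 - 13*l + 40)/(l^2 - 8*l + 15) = (l - 8)/(l - 3)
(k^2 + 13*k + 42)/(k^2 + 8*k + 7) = (k + 6)/(k + 1)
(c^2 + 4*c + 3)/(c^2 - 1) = (c + 3)/(c - 1)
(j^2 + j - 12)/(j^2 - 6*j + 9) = (j + 4)/(j - 3)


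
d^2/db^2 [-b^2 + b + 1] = -2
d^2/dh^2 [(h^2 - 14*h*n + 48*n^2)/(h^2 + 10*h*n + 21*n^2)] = 6*n*(-8*h^3 + 27*h^2*n + 774*h*n^2 + 2391*n^3)/(h^6 + 30*h^5*n + 363*h^4*n^2 + 2260*h^3*n^3 + 7623*h^2*n^4 + 13230*h*n^5 + 9261*n^6)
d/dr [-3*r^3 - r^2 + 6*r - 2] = -9*r^2 - 2*r + 6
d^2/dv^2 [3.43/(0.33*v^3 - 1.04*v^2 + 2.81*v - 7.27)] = ((7.1344 - 6.7914*v)*(0.33*v^3 - 1.04*v^2 + 2.81*v - 7.27) + 3.43*(0.99*v^2 - 2.08*v + 2.81)*(1.98*v^2 - 4.16*v + 5.62))/(0.33*v^3 - 1.04*v^2 + 2.81*v - 7.27)^3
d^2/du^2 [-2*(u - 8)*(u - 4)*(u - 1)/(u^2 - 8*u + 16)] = 48/(u^3 - 12*u^2 + 48*u - 64)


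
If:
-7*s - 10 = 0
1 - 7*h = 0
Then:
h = 1/7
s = -10/7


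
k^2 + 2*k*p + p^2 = (k + p)^2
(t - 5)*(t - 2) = t^2 - 7*t + 10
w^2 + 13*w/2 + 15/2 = (w + 3/2)*(w + 5)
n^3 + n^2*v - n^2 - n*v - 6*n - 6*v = (n - 3)*(n + 2)*(n + v)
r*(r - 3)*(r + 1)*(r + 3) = r^4 + r^3 - 9*r^2 - 9*r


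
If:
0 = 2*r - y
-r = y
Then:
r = 0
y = 0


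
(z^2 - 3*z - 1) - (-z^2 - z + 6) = 2*z^2 - 2*z - 7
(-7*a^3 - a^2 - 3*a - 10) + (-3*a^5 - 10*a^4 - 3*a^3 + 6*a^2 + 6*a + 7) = -3*a^5 - 10*a^4 - 10*a^3 + 5*a^2 + 3*a - 3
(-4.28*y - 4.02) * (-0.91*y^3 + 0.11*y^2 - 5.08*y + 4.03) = 3.8948*y^4 + 3.1874*y^3 + 21.3002*y^2 + 3.17319999999999*y - 16.2006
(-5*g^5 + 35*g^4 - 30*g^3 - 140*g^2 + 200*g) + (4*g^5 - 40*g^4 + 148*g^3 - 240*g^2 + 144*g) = -g^5 - 5*g^4 + 118*g^3 - 380*g^2 + 344*g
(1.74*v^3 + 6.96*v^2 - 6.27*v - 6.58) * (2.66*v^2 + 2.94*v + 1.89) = 4.6284*v^5 + 23.6292*v^4 + 7.0728*v^3 - 22.7822*v^2 - 31.1955*v - 12.4362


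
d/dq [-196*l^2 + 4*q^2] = 8*q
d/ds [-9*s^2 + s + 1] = 1 - 18*s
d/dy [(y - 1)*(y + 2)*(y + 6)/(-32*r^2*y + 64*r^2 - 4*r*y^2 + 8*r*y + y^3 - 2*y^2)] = ((y - 1)*(y + 2)*(y + 6)*(32*r^2 + 8*r*y - 8*r - 3*y^2 + 4*y) - ((y - 1)*(y + 2) + (y - 1)*(y + 6) + (y + 2)*(y + 6))*(32*r^2*y - 64*r^2 + 4*r*y^2 - 8*r*y - y^3 + 2*y^2))/(32*r^2*y - 64*r^2 + 4*r*y^2 - 8*r*y - y^3 + 2*y^2)^2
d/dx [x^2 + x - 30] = 2*x + 1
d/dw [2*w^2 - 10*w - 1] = 4*w - 10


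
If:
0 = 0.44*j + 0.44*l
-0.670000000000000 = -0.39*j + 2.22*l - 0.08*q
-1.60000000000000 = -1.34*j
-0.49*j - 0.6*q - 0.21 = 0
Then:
No Solution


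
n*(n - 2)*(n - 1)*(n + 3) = n^4 - 7*n^2 + 6*n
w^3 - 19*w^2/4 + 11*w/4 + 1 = (w - 4)*(w - 1)*(w + 1/4)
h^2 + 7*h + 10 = (h + 2)*(h + 5)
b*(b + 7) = b^2 + 7*b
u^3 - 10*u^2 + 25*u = u*(u - 5)^2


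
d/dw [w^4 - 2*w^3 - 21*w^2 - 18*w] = 4*w^3 - 6*w^2 - 42*w - 18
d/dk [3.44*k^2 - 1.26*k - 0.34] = 6.88*k - 1.26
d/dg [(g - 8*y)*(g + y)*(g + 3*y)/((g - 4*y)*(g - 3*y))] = (g^4 - 14*g^3*y + 93*g^2*y^2 - 48*g*y^3 - 516*y^4)/(g^4 - 14*g^3*y + 73*g^2*y^2 - 168*g*y^3 + 144*y^4)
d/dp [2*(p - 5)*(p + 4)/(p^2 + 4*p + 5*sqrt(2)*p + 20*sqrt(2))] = 10*(1 + sqrt(2))/(p^2 + 10*sqrt(2)*p + 50)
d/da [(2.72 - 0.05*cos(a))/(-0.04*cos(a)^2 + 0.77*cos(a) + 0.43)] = (0.002*cos(a)^2 - 0.2176*cos(a) + 2.1159)*sin(a)/(0.0016*cos(a)^4 - 0.0616*cos(a)^3 + 0.5585*cos(a)^2 + 0.6622*cos(a) + 0.1849)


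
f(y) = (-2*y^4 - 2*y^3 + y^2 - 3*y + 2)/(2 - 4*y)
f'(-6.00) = 45.13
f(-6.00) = -80.92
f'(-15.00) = 315.13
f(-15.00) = -1519.81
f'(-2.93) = 8.62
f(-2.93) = -5.66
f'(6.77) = 79.03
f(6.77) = 191.16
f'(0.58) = 16.15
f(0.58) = 0.06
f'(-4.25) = 20.85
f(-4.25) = -24.53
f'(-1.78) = 2.23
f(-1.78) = 0.19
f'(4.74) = 40.94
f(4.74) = 71.48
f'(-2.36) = 4.95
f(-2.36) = -1.84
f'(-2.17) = 3.95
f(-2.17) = -1.00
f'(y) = (-8*y^3 - 6*y^2 + 2*y - 3)/(2 - 4*y) + 4*(-2*y^4 - 2*y^3 + y^2 - 3*y + 2)/(2 - 4*y)^2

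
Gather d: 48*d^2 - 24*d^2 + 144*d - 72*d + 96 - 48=24*d^2 + 72*d + 48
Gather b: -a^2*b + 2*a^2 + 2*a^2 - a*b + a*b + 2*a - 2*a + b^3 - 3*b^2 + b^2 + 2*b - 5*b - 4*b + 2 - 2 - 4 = 4*a^2 + b^3 - 2*b^2 + b*(-a^2 - 7) - 4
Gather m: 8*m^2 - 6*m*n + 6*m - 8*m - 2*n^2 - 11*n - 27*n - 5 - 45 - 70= 8*m^2 + m*(-6*n - 2) - 2*n^2 - 38*n - 120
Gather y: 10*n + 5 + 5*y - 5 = 10*n + 5*y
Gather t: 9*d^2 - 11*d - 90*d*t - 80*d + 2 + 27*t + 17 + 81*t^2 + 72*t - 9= 9*d^2 - 91*d + 81*t^2 + t*(99 - 90*d) + 10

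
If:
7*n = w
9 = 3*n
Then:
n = 3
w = 21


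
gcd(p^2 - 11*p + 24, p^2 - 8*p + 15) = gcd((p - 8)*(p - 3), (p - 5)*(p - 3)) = p - 3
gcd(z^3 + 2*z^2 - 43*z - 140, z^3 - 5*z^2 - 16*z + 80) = z + 4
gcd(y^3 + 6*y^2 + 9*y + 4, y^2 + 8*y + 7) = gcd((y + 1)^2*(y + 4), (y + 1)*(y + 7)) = y + 1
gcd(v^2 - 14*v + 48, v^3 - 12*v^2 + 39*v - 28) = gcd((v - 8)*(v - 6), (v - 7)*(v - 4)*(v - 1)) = 1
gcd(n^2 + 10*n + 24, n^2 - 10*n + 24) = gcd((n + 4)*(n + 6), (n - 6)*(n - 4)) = 1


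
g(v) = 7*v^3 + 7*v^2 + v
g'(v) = 21*v^2 + 14*v + 1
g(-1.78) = -19.08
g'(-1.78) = 42.62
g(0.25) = 0.80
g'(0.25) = 5.81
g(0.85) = 10.21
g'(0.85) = 28.07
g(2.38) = 136.40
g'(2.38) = 153.27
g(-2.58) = -76.20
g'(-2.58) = 104.66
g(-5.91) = -1206.39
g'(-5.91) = 651.75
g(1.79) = 64.37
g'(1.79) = 93.35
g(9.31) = 6264.72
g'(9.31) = 1951.54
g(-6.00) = -1266.00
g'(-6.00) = 673.00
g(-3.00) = -129.00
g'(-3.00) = 148.00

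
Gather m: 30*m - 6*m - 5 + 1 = 24*m - 4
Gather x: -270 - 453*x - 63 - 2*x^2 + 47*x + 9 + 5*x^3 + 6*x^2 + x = 5*x^3 + 4*x^2 - 405*x - 324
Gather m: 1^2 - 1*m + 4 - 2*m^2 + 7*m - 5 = -2*m^2 + 6*m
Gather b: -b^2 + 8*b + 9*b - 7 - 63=-b^2 + 17*b - 70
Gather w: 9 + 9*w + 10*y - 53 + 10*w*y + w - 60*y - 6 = w*(10*y + 10) - 50*y - 50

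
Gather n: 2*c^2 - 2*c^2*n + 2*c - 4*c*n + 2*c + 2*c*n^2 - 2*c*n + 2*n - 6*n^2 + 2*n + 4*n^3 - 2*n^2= 2*c^2 + 4*c + 4*n^3 + n^2*(2*c - 8) + n*(-2*c^2 - 6*c + 4)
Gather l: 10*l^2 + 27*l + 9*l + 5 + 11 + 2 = 10*l^2 + 36*l + 18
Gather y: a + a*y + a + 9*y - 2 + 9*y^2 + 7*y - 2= 2*a + 9*y^2 + y*(a + 16) - 4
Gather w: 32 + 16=48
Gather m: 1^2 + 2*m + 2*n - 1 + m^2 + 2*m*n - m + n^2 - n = m^2 + m*(2*n + 1) + n^2 + n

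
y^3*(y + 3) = y^4 + 3*y^3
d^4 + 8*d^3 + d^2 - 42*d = d*(d - 2)*(d + 3)*(d + 7)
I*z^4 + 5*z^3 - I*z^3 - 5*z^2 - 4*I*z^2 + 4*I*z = z*(z - 4*I)*(z - I)*(I*z - I)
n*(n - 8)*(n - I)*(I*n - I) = I*n^4 + n^3 - 9*I*n^3 - 9*n^2 + 8*I*n^2 + 8*n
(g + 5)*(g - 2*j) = g^2 - 2*g*j + 5*g - 10*j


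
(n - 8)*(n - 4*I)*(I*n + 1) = I*n^3 + 5*n^2 - 8*I*n^2 - 40*n - 4*I*n + 32*I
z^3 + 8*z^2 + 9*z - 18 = (z - 1)*(z + 3)*(z + 6)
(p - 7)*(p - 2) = p^2 - 9*p + 14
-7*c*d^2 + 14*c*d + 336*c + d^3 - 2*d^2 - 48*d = (-7*c + d)*(d - 8)*(d + 6)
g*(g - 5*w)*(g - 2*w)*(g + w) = g^4 - 6*g^3*w + 3*g^2*w^2 + 10*g*w^3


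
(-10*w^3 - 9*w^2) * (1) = -10*w^3 - 9*w^2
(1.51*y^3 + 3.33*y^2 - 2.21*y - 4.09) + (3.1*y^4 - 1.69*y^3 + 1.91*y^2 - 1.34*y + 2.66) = 3.1*y^4 - 0.18*y^3 + 5.24*y^2 - 3.55*y - 1.43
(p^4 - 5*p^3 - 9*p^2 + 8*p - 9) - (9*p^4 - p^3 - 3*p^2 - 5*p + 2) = -8*p^4 - 4*p^3 - 6*p^2 + 13*p - 11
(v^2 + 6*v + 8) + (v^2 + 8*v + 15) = 2*v^2 + 14*v + 23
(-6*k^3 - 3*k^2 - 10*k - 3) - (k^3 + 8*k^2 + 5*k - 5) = -7*k^3 - 11*k^2 - 15*k + 2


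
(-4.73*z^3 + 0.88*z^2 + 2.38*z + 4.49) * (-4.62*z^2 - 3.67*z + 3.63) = 21.8526*z^5 + 13.2935*z^4 - 31.3951*z^3 - 26.284*z^2 - 7.8389*z + 16.2987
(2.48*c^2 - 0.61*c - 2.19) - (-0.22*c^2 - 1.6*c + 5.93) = 2.7*c^2 + 0.99*c - 8.12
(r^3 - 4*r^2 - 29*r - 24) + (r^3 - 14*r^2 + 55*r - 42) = 2*r^3 - 18*r^2 + 26*r - 66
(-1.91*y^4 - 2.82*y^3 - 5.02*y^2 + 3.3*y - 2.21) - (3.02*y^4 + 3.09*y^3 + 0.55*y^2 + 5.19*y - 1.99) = -4.93*y^4 - 5.91*y^3 - 5.57*y^2 - 1.89*y - 0.22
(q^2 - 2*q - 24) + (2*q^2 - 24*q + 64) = 3*q^2 - 26*q + 40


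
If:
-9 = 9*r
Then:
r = -1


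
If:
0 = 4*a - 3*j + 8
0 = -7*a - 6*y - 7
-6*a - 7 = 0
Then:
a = -7/6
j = 10/9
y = 7/36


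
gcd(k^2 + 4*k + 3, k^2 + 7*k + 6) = k + 1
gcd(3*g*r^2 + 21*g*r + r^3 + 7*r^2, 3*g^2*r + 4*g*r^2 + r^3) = 3*g*r + r^2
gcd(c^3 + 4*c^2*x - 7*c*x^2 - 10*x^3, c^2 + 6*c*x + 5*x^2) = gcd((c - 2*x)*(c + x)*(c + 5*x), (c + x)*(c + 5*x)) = c^2 + 6*c*x + 5*x^2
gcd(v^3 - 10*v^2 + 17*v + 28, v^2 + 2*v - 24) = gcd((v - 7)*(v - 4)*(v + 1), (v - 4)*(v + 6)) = v - 4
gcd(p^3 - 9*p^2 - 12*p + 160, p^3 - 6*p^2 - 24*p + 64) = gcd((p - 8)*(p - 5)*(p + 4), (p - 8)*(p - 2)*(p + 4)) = p^2 - 4*p - 32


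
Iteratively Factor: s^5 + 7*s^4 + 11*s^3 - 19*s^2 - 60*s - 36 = (s + 3)*(s^4 + 4*s^3 - s^2 - 16*s - 12) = (s + 2)*(s + 3)*(s^3 + 2*s^2 - 5*s - 6) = (s + 2)*(s + 3)^2*(s^2 - s - 2) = (s + 1)*(s + 2)*(s + 3)^2*(s - 2)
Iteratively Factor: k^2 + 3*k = (k)*(k + 3)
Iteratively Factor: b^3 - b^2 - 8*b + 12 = (b - 2)*(b^2 + b - 6) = (b - 2)^2*(b + 3)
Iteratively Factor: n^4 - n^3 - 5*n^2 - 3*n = (n + 1)*(n^3 - 2*n^2 - 3*n) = (n - 3)*(n + 1)*(n^2 + n) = n*(n - 3)*(n + 1)*(n + 1)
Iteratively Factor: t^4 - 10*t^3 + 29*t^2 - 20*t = (t)*(t^3 - 10*t^2 + 29*t - 20) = t*(t - 1)*(t^2 - 9*t + 20) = t*(t - 5)*(t - 1)*(t - 4)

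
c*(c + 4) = c^2 + 4*c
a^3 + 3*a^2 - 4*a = a*(a - 1)*(a + 4)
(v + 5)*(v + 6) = v^2 + 11*v + 30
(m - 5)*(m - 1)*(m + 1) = m^3 - 5*m^2 - m + 5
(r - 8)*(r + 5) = r^2 - 3*r - 40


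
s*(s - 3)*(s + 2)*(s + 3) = s^4 + 2*s^3 - 9*s^2 - 18*s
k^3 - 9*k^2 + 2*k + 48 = (k - 8)*(k - 3)*(k + 2)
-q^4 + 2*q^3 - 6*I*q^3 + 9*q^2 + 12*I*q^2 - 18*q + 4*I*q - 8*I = (q - 2)*(q + 4*I)*(-I*q + 1)^2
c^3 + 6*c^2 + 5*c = c*(c + 1)*(c + 5)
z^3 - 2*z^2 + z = z*(z - 1)^2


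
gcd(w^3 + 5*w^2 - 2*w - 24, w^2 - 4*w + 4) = w - 2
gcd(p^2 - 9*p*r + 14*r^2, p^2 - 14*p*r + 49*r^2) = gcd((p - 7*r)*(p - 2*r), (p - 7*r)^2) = p - 7*r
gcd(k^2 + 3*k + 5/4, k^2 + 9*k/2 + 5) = k + 5/2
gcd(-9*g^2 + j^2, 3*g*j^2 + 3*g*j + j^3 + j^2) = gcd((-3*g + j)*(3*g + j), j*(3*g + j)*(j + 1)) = 3*g + j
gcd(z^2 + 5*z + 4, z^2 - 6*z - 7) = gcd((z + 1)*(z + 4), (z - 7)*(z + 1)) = z + 1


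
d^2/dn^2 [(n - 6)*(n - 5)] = 2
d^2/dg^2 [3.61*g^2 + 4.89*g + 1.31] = 7.22000000000000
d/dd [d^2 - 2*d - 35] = 2*d - 2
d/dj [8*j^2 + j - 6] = 16*j + 1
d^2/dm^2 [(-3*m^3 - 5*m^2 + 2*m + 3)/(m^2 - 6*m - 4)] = 2*(-148*m^3 - 267*m^2 - 174*m - 8)/(m^6 - 18*m^5 + 96*m^4 - 72*m^3 - 384*m^2 - 288*m - 64)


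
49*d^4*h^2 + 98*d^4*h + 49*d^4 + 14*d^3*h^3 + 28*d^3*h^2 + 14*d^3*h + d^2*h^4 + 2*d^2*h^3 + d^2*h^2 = (7*d + h)^2*(d*h + d)^2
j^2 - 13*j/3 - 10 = (j - 6)*(j + 5/3)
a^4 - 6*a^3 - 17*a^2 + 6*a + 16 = (a - 8)*(a - 1)*(a + 1)*(a + 2)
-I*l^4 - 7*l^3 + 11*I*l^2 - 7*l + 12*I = (l - 4*I)*(l - 3*I)*(l - I)*(-I*l + 1)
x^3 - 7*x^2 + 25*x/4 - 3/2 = (x - 6)*(x - 1/2)^2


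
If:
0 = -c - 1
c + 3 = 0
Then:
No Solution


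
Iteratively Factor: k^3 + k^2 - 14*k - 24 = (k - 4)*(k^2 + 5*k + 6) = (k - 4)*(k + 2)*(k + 3)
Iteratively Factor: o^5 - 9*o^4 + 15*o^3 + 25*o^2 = (o + 1)*(o^4 - 10*o^3 + 25*o^2) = (o - 5)*(o + 1)*(o^3 - 5*o^2) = o*(o - 5)*(o + 1)*(o^2 - 5*o) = o^2*(o - 5)*(o + 1)*(o - 5)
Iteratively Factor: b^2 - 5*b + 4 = (b - 1)*(b - 4)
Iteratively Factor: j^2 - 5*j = (j)*(j - 5)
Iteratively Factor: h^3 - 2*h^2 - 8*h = (h - 4)*(h^2 + 2*h) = h*(h - 4)*(h + 2)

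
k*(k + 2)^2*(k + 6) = k^4 + 10*k^3 + 28*k^2 + 24*k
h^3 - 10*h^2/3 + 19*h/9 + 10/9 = (h - 2)*(h - 5/3)*(h + 1/3)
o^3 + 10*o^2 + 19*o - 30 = (o - 1)*(o + 5)*(o + 6)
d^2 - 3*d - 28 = (d - 7)*(d + 4)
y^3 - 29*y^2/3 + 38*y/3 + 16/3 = (y - 8)*(y - 2)*(y + 1/3)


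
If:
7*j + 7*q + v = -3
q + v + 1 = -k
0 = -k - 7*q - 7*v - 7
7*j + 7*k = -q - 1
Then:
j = -4/35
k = 0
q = -1/5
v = -4/5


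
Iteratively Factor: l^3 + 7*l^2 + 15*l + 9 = (l + 1)*(l^2 + 6*l + 9) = (l + 1)*(l + 3)*(l + 3)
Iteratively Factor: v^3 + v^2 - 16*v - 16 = (v + 1)*(v^2 - 16) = (v - 4)*(v + 1)*(v + 4)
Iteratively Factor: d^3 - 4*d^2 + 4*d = (d)*(d^2 - 4*d + 4) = d*(d - 2)*(d - 2)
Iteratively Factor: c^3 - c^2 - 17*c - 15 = (c - 5)*(c^2 + 4*c + 3) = (c - 5)*(c + 3)*(c + 1)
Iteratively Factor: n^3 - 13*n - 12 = (n + 3)*(n^2 - 3*n - 4) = (n + 1)*(n + 3)*(n - 4)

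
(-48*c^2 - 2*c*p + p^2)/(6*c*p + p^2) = (-8*c + p)/p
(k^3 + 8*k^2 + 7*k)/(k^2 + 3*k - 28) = k*(k + 1)/(k - 4)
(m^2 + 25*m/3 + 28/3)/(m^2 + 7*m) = (m + 4/3)/m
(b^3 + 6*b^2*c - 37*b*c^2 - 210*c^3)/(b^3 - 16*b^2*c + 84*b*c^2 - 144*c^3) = (b^2 + 12*b*c + 35*c^2)/(b^2 - 10*b*c + 24*c^2)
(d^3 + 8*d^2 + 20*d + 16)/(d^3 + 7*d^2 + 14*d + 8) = (d + 2)/(d + 1)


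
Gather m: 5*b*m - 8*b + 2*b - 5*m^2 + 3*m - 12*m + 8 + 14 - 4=-6*b - 5*m^2 + m*(5*b - 9) + 18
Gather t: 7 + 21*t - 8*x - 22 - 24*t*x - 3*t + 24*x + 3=t*(18 - 24*x) + 16*x - 12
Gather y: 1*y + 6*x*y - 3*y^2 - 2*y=-3*y^2 + y*(6*x - 1)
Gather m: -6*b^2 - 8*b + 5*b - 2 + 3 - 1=-6*b^2 - 3*b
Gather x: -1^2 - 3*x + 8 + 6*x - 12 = 3*x - 5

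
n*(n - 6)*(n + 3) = n^3 - 3*n^2 - 18*n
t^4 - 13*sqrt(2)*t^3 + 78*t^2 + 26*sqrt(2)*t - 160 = (t - 8*sqrt(2))*(t - 5*sqrt(2))*(t - sqrt(2))*(t + sqrt(2))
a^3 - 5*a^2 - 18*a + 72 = (a - 6)*(a - 3)*(a + 4)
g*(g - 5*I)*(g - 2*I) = g^3 - 7*I*g^2 - 10*g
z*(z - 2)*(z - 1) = z^3 - 3*z^2 + 2*z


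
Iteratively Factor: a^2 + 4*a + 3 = (a + 3)*(a + 1)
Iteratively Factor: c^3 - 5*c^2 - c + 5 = (c - 1)*(c^2 - 4*c - 5) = (c - 1)*(c + 1)*(c - 5)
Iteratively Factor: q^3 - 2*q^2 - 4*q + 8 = (q - 2)*(q^2 - 4) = (q - 2)^2*(q + 2)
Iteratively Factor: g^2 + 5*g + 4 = (g + 4)*(g + 1)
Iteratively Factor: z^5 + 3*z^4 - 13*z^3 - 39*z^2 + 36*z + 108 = (z - 2)*(z^4 + 5*z^3 - 3*z^2 - 45*z - 54) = (z - 2)*(z + 3)*(z^3 + 2*z^2 - 9*z - 18) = (z - 2)*(z + 3)^2*(z^2 - z - 6) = (z - 3)*(z - 2)*(z + 3)^2*(z + 2)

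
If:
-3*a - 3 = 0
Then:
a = -1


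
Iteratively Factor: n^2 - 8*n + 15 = (n - 3)*(n - 5)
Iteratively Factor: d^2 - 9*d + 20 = (d - 4)*(d - 5)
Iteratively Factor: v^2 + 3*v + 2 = (v + 2)*(v + 1)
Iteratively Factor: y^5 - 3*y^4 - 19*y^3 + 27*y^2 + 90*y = (y + 2)*(y^4 - 5*y^3 - 9*y^2 + 45*y) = (y - 3)*(y + 2)*(y^3 - 2*y^2 - 15*y) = (y - 3)*(y + 2)*(y + 3)*(y^2 - 5*y) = (y - 5)*(y - 3)*(y + 2)*(y + 3)*(y)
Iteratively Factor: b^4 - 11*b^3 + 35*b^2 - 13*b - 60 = (b + 1)*(b^3 - 12*b^2 + 47*b - 60) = (b - 5)*(b + 1)*(b^2 - 7*b + 12) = (b - 5)*(b - 3)*(b + 1)*(b - 4)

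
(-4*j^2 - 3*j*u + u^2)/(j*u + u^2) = (-4*j + u)/u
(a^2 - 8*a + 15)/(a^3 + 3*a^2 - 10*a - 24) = (a - 5)/(a^2 + 6*a + 8)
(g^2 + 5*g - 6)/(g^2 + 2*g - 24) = (g - 1)/(g - 4)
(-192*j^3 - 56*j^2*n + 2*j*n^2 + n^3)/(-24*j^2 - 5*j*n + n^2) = (24*j^2 + 10*j*n + n^2)/(3*j + n)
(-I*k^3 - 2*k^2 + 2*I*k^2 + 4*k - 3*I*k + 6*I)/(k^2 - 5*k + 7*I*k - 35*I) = (-I*k^3 + 2*k^2*(-1 + I) + k*(4 - 3*I) + 6*I)/(k^2 + k*(-5 + 7*I) - 35*I)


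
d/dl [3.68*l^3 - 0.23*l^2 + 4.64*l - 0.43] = 11.04*l^2 - 0.46*l + 4.64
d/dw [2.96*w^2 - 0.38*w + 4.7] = 5.92*w - 0.38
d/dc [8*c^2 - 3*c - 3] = 16*c - 3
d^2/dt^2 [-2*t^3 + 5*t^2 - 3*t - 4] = 10 - 12*t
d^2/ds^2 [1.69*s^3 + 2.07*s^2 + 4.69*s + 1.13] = 10.14*s + 4.14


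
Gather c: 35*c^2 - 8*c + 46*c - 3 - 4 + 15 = 35*c^2 + 38*c + 8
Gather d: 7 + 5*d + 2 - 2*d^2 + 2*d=-2*d^2 + 7*d + 9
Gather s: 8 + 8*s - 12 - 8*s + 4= 0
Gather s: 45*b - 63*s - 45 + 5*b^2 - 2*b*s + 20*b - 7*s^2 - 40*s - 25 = 5*b^2 + 65*b - 7*s^2 + s*(-2*b - 103) - 70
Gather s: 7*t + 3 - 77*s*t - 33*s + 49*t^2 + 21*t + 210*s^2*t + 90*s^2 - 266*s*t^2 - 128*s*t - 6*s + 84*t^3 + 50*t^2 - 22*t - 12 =s^2*(210*t + 90) + s*(-266*t^2 - 205*t - 39) + 84*t^3 + 99*t^2 + 6*t - 9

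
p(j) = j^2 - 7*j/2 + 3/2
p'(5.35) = 7.20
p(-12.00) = 187.50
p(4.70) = 7.14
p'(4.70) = 5.90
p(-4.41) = 36.38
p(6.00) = 16.50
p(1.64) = -1.55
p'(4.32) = 5.14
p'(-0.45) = -4.40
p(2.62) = -0.81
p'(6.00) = 8.50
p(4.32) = 5.04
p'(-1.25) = -6.00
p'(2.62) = 1.74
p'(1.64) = -0.22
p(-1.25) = 7.44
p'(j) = 2*j - 7/2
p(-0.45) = 3.28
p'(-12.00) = -27.50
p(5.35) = 11.40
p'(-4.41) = -12.32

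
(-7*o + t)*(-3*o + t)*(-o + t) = -21*o^3 + 31*o^2*t - 11*o*t^2 + t^3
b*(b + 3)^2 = b^3 + 6*b^2 + 9*b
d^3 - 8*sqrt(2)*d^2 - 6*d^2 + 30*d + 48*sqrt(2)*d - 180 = (d - 6)*(d - 5*sqrt(2))*(d - 3*sqrt(2))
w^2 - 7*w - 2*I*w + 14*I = (w - 7)*(w - 2*I)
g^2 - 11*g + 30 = (g - 6)*(g - 5)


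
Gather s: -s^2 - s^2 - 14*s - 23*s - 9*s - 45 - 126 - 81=-2*s^2 - 46*s - 252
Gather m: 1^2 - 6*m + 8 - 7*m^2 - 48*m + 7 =-7*m^2 - 54*m + 16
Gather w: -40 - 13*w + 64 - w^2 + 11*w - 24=-w^2 - 2*w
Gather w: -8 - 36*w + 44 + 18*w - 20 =16 - 18*w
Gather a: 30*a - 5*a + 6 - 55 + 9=25*a - 40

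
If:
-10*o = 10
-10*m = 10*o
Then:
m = 1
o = -1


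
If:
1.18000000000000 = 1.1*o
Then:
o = 1.07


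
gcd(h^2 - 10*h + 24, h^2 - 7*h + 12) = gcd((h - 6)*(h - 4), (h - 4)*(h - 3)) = h - 4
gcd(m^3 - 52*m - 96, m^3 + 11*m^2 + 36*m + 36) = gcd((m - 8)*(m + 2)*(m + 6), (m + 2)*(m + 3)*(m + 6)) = m^2 + 8*m + 12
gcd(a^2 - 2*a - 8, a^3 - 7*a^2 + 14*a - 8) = a - 4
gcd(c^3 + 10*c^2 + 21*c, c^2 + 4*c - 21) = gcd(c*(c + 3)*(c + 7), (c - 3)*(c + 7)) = c + 7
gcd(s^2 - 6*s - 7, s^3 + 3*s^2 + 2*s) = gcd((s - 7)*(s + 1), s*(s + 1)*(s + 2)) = s + 1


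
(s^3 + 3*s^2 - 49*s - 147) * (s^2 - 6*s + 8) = s^5 - 3*s^4 - 59*s^3 + 171*s^2 + 490*s - 1176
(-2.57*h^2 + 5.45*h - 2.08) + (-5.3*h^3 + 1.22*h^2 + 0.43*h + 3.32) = -5.3*h^3 - 1.35*h^2 + 5.88*h + 1.24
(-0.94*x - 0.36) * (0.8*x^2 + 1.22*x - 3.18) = -0.752*x^3 - 1.4348*x^2 + 2.55*x + 1.1448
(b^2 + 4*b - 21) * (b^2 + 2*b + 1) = b^4 + 6*b^3 - 12*b^2 - 38*b - 21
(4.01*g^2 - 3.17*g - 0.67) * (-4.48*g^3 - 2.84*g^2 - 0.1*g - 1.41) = -17.9648*g^5 + 2.8132*g^4 + 11.6034*g^3 - 3.4343*g^2 + 4.5367*g + 0.9447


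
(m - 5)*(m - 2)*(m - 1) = m^3 - 8*m^2 + 17*m - 10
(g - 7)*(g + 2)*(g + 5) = g^3 - 39*g - 70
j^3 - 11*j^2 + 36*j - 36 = (j - 6)*(j - 3)*(j - 2)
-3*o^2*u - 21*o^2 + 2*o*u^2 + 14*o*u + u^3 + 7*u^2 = (-o + u)*(3*o + u)*(u + 7)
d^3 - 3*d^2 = d^2*(d - 3)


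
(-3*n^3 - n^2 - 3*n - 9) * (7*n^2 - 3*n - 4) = -21*n^5 + 2*n^4 - 6*n^3 - 50*n^2 + 39*n + 36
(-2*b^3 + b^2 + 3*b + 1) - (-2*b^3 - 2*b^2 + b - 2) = 3*b^2 + 2*b + 3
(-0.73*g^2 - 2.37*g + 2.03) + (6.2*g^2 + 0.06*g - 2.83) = 5.47*g^2 - 2.31*g - 0.8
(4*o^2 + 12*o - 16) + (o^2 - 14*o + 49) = 5*o^2 - 2*o + 33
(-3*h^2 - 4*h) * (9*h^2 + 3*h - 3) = -27*h^4 - 45*h^3 - 3*h^2 + 12*h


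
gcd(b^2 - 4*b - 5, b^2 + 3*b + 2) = b + 1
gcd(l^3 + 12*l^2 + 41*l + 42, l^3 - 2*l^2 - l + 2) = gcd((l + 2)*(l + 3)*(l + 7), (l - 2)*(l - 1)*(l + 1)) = 1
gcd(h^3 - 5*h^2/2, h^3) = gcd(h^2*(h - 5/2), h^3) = h^2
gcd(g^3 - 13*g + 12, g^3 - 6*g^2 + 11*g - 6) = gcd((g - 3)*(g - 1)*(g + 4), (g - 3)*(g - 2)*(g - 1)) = g^2 - 4*g + 3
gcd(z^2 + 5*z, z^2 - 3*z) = z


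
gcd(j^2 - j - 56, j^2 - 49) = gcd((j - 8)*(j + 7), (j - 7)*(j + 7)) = j + 7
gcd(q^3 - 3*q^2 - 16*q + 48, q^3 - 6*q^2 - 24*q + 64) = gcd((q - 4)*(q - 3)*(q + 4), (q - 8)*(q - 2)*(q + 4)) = q + 4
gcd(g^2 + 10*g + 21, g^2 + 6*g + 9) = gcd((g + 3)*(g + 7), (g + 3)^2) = g + 3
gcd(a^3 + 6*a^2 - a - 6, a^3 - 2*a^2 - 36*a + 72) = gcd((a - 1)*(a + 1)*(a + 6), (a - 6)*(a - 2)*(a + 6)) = a + 6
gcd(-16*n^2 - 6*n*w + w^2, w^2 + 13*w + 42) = 1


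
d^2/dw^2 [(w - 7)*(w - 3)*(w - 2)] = 6*w - 24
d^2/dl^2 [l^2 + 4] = 2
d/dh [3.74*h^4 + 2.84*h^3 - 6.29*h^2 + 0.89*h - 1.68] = 14.96*h^3 + 8.52*h^2 - 12.58*h + 0.89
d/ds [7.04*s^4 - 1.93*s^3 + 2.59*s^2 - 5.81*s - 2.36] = 28.16*s^3 - 5.79*s^2 + 5.18*s - 5.81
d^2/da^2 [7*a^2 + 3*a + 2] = 14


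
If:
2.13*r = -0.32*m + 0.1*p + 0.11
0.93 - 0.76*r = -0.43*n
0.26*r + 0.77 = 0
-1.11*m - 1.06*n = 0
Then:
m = 7.06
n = -7.40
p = -41.58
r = -2.96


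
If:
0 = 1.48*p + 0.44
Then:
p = -0.30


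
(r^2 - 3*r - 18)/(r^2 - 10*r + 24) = (r + 3)/(r - 4)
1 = 1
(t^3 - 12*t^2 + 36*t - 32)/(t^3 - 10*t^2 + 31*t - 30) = (t^2 - 10*t + 16)/(t^2 - 8*t + 15)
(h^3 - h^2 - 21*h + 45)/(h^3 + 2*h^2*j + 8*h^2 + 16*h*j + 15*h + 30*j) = (h^2 - 6*h + 9)/(h^2 + 2*h*j + 3*h + 6*j)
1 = 1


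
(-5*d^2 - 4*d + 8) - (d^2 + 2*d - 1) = -6*d^2 - 6*d + 9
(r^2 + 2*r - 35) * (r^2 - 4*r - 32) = r^4 - 2*r^3 - 75*r^2 + 76*r + 1120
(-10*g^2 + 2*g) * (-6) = 60*g^2 - 12*g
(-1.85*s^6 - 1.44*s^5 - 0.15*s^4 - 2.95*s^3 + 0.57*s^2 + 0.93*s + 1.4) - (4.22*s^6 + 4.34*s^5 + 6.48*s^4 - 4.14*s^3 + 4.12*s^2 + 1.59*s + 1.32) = -6.07*s^6 - 5.78*s^5 - 6.63*s^4 + 1.19*s^3 - 3.55*s^2 - 0.66*s + 0.0799999999999998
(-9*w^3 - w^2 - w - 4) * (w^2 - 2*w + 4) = -9*w^5 + 17*w^4 - 35*w^3 - 6*w^2 + 4*w - 16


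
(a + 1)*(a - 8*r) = a^2 - 8*a*r + a - 8*r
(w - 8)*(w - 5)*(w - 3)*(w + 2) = w^4 - 14*w^3 + 47*w^2 + 38*w - 240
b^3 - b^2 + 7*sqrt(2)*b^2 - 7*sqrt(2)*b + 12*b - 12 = (b - 1)*(b + sqrt(2))*(b + 6*sqrt(2))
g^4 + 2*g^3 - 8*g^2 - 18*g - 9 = (g - 3)*(g + 1)^2*(g + 3)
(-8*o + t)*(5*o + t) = -40*o^2 - 3*o*t + t^2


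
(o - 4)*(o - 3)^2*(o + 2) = o^4 - 8*o^3 + 13*o^2 + 30*o - 72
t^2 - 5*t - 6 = (t - 6)*(t + 1)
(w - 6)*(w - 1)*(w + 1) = w^3 - 6*w^2 - w + 6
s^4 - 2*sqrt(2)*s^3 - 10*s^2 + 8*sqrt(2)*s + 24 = (s - 2)*(s + 2)*(s - 3*sqrt(2))*(s + sqrt(2))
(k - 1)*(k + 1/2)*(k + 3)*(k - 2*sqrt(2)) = k^4 - 2*sqrt(2)*k^3 + 5*k^3/2 - 5*sqrt(2)*k^2 - 2*k^2 - 3*k/2 + 4*sqrt(2)*k + 3*sqrt(2)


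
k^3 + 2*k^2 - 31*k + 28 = (k - 4)*(k - 1)*(k + 7)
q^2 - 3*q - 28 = (q - 7)*(q + 4)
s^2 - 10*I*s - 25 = (s - 5*I)^2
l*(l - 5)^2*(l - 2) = l^4 - 12*l^3 + 45*l^2 - 50*l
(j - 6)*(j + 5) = j^2 - j - 30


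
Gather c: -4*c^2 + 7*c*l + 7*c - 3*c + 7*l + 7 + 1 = -4*c^2 + c*(7*l + 4) + 7*l + 8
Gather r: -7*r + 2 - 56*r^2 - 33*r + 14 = -56*r^2 - 40*r + 16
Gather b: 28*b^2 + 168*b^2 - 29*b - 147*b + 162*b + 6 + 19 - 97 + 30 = 196*b^2 - 14*b - 42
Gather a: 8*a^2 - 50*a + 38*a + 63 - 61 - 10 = 8*a^2 - 12*a - 8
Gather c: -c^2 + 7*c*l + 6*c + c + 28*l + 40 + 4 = -c^2 + c*(7*l + 7) + 28*l + 44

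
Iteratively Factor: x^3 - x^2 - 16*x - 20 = (x + 2)*(x^2 - 3*x - 10) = (x + 2)^2*(x - 5)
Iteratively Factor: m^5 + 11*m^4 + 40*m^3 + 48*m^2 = (m)*(m^4 + 11*m^3 + 40*m^2 + 48*m) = m^2*(m^3 + 11*m^2 + 40*m + 48) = m^2*(m + 4)*(m^2 + 7*m + 12) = m^2*(m + 3)*(m + 4)*(m + 4)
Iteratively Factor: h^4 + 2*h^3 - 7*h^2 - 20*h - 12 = (h + 2)*(h^3 - 7*h - 6) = (h - 3)*(h + 2)*(h^2 + 3*h + 2) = (h - 3)*(h + 1)*(h + 2)*(h + 2)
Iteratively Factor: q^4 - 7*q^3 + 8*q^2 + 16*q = (q - 4)*(q^3 - 3*q^2 - 4*q) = (q - 4)^2*(q^2 + q) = q*(q - 4)^2*(q + 1)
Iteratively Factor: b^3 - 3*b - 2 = (b - 2)*(b^2 + 2*b + 1) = (b - 2)*(b + 1)*(b + 1)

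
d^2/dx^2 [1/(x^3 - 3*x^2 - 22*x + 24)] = 2*(3*(1 - x)*(x^3 - 3*x^2 - 22*x + 24) + (-3*x^2 + 6*x + 22)^2)/(x^3 - 3*x^2 - 22*x + 24)^3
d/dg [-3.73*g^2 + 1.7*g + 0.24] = 1.7 - 7.46*g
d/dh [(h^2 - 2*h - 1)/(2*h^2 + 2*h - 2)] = 3*(h^2 + 1)/(2*(h^4 + 2*h^3 - h^2 - 2*h + 1))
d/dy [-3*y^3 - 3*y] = -9*y^2 - 3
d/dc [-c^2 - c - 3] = -2*c - 1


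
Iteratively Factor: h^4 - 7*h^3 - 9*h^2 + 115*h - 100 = (h + 4)*(h^3 - 11*h^2 + 35*h - 25) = (h - 1)*(h + 4)*(h^2 - 10*h + 25) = (h - 5)*(h - 1)*(h + 4)*(h - 5)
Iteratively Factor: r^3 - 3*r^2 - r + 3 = (r - 3)*(r^2 - 1) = (r - 3)*(r + 1)*(r - 1)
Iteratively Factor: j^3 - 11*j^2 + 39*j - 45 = (j - 3)*(j^2 - 8*j + 15) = (j - 3)^2*(j - 5)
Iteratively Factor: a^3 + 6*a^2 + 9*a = (a + 3)*(a^2 + 3*a) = (a + 3)^2*(a)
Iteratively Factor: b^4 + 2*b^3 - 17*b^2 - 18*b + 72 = (b - 3)*(b^3 + 5*b^2 - 2*b - 24) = (b - 3)*(b + 3)*(b^2 + 2*b - 8) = (b - 3)*(b + 3)*(b + 4)*(b - 2)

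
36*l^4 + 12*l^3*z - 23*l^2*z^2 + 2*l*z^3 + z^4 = (-3*l + z)*(-2*l + z)*(l + z)*(6*l + z)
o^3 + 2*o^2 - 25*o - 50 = (o - 5)*(o + 2)*(o + 5)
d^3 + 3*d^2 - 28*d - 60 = (d - 5)*(d + 2)*(d + 6)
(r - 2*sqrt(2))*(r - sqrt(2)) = r^2 - 3*sqrt(2)*r + 4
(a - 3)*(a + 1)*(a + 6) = a^3 + 4*a^2 - 15*a - 18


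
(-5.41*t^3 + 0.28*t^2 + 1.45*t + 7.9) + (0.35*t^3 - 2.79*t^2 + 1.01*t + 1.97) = -5.06*t^3 - 2.51*t^2 + 2.46*t + 9.87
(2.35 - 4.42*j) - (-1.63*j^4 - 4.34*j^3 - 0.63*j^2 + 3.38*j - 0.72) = 1.63*j^4 + 4.34*j^3 + 0.63*j^2 - 7.8*j + 3.07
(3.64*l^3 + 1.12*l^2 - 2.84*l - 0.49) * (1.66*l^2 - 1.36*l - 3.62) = 6.0424*l^5 - 3.0912*l^4 - 19.4144*l^3 - 1.0054*l^2 + 10.9472*l + 1.7738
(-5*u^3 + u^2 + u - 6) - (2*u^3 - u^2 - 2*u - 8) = -7*u^3 + 2*u^2 + 3*u + 2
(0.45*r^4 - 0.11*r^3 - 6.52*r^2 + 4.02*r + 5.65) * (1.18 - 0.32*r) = -0.144*r^5 + 0.5662*r^4 + 1.9566*r^3 - 8.98*r^2 + 2.9356*r + 6.667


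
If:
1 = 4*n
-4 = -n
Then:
No Solution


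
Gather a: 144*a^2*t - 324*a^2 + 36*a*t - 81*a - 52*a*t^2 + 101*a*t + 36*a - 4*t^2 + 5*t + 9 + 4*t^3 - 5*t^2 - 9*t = a^2*(144*t - 324) + a*(-52*t^2 + 137*t - 45) + 4*t^3 - 9*t^2 - 4*t + 9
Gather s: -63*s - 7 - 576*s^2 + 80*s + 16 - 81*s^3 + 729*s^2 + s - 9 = -81*s^3 + 153*s^2 + 18*s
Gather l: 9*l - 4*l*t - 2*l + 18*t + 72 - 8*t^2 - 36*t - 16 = l*(7 - 4*t) - 8*t^2 - 18*t + 56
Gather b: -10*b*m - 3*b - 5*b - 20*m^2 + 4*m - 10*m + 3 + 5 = b*(-10*m - 8) - 20*m^2 - 6*m + 8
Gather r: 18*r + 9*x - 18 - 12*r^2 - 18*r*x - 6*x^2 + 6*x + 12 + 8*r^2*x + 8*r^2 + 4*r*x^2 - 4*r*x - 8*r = r^2*(8*x - 4) + r*(4*x^2 - 22*x + 10) - 6*x^2 + 15*x - 6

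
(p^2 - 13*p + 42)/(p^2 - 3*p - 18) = (p - 7)/(p + 3)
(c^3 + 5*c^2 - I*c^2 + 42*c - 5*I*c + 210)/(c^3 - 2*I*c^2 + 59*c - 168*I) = (c^2 + c*(5 + 6*I) + 30*I)/(c^2 + 5*I*c + 24)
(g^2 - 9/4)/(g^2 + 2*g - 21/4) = (2*g + 3)/(2*g + 7)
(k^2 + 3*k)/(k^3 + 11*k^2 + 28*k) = (k + 3)/(k^2 + 11*k + 28)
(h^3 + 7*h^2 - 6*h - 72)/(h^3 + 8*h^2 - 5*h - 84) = (h + 6)/(h + 7)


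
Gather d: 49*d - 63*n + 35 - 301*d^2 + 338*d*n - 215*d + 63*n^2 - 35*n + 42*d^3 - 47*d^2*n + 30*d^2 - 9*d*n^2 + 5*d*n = 42*d^3 + d^2*(-47*n - 271) + d*(-9*n^2 + 343*n - 166) + 63*n^2 - 98*n + 35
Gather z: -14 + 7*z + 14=7*z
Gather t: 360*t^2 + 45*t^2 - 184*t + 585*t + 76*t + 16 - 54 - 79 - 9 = 405*t^2 + 477*t - 126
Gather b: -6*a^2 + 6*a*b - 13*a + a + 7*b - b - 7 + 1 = -6*a^2 - 12*a + b*(6*a + 6) - 6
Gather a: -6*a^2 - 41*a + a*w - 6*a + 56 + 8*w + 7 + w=-6*a^2 + a*(w - 47) + 9*w + 63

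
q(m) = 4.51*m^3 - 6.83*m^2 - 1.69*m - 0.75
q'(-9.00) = 1217.18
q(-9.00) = -3826.56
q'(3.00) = 79.10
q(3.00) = 54.48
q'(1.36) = 4.76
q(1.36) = -4.34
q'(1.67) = 13.23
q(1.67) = -1.62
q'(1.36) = 4.76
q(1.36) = -4.34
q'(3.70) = 132.99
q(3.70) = 127.94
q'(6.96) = 558.65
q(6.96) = 1177.19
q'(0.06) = -2.46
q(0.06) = -0.88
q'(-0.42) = 6.43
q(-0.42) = -1.58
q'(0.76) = -4.26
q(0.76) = -4.00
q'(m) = 13.53*m^2 - 13.66*m - 1.69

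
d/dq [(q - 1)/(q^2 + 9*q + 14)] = (q^2 + 9*q - (q - 1)*(2*q + 9) + 14)/(q^2 + 9*q + 14)^2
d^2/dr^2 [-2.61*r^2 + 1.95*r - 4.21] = -5.22000000000000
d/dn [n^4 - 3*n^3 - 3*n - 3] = 4*n^3 - 9*n^2 - 3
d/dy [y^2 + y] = 2*y + 1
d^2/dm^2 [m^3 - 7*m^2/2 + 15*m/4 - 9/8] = 6*m - 7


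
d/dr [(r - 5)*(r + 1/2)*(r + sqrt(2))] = 3*r^2 - 9*r + 2*sqrt(2)*r - 9*sqrt(2)/2 - 5/2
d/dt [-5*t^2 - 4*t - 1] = -10*t - 4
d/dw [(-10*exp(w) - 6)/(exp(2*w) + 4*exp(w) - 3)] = (10*exp(2*w) + 12*exp(w) + 54)*exp(w)/(exp(4*w) + 8*exp(3*w) + 10*exp(2*w) - 24*exp(w) + 9)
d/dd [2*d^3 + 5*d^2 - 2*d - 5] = 6*d^2 + 10*d - 2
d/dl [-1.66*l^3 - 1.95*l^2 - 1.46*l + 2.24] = -4.98*l^2 - 3.9*l - 1.46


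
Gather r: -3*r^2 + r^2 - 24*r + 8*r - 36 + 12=-2*r^2 - 16*r - 24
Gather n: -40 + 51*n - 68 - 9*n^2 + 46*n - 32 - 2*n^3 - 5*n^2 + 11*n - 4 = -2*n^3 - 14*n^2 + 108*n - 144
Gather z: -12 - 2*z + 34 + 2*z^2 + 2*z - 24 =2*z^2 - 2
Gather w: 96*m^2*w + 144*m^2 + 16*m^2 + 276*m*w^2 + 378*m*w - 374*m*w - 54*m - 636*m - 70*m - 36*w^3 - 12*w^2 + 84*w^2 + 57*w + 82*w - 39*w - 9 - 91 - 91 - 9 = 160*m^2 - 760*m - 36*w^3 + w^2*(276*m + 72) + w*(96*m^2 + 4*m + 100) - 200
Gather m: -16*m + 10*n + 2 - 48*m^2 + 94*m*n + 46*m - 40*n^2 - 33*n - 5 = -48*m^2 + m*(94*n + 30) - 40*n^2 - 23*n - 3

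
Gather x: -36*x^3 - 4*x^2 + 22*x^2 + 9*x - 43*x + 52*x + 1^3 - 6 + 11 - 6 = -36*x^3 + 18*x^2 + 18*x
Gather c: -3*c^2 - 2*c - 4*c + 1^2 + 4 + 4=-3*c^2 - 6*c + 9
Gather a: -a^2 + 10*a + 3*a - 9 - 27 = -a^2 + 13*a - 36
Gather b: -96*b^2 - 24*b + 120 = -96*b^2 - 24*b + 120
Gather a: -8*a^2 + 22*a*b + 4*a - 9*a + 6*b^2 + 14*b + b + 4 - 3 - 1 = -8*a^2 + a*(22*b - 5) + 6*b^2 + 15*b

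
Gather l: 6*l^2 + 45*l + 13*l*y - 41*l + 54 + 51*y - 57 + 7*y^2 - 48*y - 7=6*l^2 + l*(13*y + 4) + 7*y^2 + 3*y - 10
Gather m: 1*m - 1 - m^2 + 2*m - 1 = -m^2 + 3*m - 2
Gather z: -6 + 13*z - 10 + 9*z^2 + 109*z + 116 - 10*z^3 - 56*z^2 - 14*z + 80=-10*z^3 - 47*z^2 + 108*z + 180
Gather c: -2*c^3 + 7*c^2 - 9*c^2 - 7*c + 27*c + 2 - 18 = -2*c^3 - 2*c^2 + 20*c - 16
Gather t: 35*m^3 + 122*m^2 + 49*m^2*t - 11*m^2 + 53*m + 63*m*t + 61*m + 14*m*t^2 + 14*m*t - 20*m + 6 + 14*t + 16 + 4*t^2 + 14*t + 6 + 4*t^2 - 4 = 35*m^3 + 111*m^2 + 94*m + t^2*(14*m + 8) + t*(49*m^2 + 77*m + 28) + 24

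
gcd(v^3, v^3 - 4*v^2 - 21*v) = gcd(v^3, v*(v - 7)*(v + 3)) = v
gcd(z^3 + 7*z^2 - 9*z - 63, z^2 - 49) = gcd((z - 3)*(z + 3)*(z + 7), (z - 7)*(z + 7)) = z + 7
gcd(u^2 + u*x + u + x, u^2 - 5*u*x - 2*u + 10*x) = 1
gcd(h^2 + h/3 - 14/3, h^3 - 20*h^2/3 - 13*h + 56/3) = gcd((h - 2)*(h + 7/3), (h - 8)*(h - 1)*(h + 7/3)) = h + 7/3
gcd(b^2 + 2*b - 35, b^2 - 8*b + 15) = b - 5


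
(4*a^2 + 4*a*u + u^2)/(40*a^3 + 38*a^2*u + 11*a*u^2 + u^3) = (2*a + u)/(20*a^2 + 9*a*u + u^2)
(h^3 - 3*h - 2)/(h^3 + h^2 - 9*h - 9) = (h^2 - h - 2)/(h^2 - 9)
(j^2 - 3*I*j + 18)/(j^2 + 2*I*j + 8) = (j^2 - 3*I*j + 18)/(j^2 + 2*I*j + 8)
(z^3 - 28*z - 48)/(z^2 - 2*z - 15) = (-z^3 + 28*z + 48)/(-z^2 + 2*z + 15)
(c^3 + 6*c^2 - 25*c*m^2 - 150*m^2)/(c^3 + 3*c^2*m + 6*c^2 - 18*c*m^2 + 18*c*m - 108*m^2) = (c^2 - 25*m^2)/(c^2 + 3*c*m - 18*m^2)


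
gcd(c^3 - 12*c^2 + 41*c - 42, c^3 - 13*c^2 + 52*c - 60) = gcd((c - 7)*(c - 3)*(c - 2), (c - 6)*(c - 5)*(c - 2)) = c - 2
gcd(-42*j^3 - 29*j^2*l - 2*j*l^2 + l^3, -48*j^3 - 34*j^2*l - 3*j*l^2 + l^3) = 6*j^2 + 5*j*l + l^2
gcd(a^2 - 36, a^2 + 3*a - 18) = a + 6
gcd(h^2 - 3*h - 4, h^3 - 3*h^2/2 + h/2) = 1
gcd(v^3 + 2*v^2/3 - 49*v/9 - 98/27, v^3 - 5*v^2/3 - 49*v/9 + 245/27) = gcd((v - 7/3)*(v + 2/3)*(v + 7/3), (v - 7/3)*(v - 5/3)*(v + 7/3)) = v^2 - 49/9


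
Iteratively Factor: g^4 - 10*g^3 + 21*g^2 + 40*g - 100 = (g + 2)*(g^3 - 12*g^2 + 45*g - 50) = (g - 2)*(g + 2)*(g^2 - 10*g + 25) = (g - 5)*(g - 2)*(g + 2)*(g - 5)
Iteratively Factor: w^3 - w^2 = (w)*(w^2 - w) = w^2*(w - 1)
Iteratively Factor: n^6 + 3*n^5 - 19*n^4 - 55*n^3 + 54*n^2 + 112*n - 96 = (n + 4)*(n^5 - n^4 - 15*n^3 + 5*n^2 + 34*n - 24) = (n - 1)*(n + 4)*(n^4 - 15*n^2 - 10*n + 24) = (n - 1)*(n + 3)*(n + 4)*(n^3 - 3*n^2 - 6*n + 8) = (n - 1)*(n + 2)*(n + 3)*(n + 4)*(n^2 - 5*n + 4) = (n - 1)^2*(n + 2)*(n + 3)*(n + 4)*(n - 4)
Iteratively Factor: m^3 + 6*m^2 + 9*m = (m)*(m^2 + 6*m + 9) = m*(m + 3)*(m + 3)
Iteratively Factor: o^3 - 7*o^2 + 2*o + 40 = (o - 4)*(o^2 - 3*o - 10) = (o - 5)*(o - 4)*(o + 2)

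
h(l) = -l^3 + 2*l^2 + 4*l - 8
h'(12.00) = -380.00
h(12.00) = -1400.00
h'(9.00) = -203.00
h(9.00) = -539.00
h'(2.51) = -4.86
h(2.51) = -1.17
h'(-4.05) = -61.41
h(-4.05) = 75.04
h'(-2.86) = -31.98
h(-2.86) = 20.31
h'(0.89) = 5.18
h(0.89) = -3.56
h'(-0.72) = -0.44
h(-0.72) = -9.47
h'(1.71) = 2.07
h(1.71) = -0.31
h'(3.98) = -27.60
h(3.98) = -23.44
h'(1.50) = 3.25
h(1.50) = -0.88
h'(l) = -3*l^2 + 4*l + 4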